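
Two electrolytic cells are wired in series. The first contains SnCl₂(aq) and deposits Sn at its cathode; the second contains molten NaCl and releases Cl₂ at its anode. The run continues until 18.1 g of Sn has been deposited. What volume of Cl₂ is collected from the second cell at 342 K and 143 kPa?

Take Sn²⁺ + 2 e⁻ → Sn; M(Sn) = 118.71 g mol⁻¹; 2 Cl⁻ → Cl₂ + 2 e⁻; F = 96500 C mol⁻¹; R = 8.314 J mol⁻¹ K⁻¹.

3.03 L

n(Sn) = 18.1 / 118.71 = 0.1525 mol, so n(e⁻) = 2 × 0.1525 = 0.3049 mol.
The cells are in series, so the same 0.3049 mol of electrons passes through the second cell.
2 Cl⁻ → Cl₂ + 2 e⁻ — 2 mol e⁻ per mol Cl₂, so n(Cl₂) = 0.3049/2 = 0.1525 mol.
V = nRT/P = (0.1525 × 8.314 × 342) / (143 × 10³) = 0.00303 m³ = 3.03 L.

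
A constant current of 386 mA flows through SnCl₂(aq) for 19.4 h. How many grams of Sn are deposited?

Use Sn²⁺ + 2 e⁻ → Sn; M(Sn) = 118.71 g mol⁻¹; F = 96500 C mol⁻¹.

16.6 g

Q = I·t = 0.3860 A × 69840 s = 26960 C.
n(e⁻) = Q/F = 26960 / 96500 = 0.2794 mol.
Sn²⁺ + 2 e⁻ → Sn, so n(Sn) = n(e⁻)/2 = 0.1397 mol.
m = n·M = 0.1397 × 118.71 = 16.6 g.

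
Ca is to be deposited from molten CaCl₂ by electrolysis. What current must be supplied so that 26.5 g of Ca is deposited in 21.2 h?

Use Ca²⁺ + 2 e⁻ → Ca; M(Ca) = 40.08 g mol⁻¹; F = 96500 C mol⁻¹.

1.67 A

n(Ca) = 26.5 / 40.08 = 0.6612 mol.
n(e⁻) = 2 × 0.6612 = 1.322 mol.
Q = n(e⁻)·F = 1.322 × 96500 = 127600 C.
I = Q/t = 127600 / 76320 s = 1.67 A.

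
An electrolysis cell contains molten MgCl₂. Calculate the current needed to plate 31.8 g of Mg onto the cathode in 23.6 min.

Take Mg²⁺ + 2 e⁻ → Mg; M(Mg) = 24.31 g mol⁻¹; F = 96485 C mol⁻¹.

n(Mg) = 31.8 / 24.31 = 1.308 mol.
n(e⁻) = 2 × 1.308 = 2.616 mol.
Q = n(e⁻)·F = 2.616 × 96485 = 252400 C.
I = Q/t = 252400 / 1416.0 s = 178 A.

178 A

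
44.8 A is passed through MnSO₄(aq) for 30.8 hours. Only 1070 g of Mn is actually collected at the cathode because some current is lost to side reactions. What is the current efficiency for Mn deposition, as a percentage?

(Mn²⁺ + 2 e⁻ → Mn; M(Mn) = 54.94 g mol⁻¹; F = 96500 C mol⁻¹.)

75.7 %

Q = I·t = 44.80 × 110880 = 4967000 C; n(e⁻) = 4967000/96500 = 51.48 mol.
Theoretical n(Mn) = n(e⁻)/2 = 25.74 mol, i.e. m_theo = 25.74 × 54.94 = 1414 g.
Efficiency = m_actual / m_theo = 1070 / 1414 = 75.7 %.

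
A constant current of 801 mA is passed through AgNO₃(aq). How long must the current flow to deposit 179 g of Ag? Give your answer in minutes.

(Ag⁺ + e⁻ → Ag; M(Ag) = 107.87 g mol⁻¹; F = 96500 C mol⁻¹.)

3330 min

n(Ag) = m/M = 179 / 107.87 = 1.659 mol.
Each Ag atom requires 1 electron, so n(e⁻) = 1 × 1.659 = 1.659 mol.
Q = n(e⁻)·F = 1.659 × 96500 = 160100 C.
t = Q/I = 160100 / 0.8010 A = 199900 s = 3330 min.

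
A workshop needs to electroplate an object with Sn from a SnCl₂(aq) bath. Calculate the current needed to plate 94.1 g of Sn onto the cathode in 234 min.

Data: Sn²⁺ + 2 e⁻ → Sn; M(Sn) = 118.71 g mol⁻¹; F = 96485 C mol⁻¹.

n(Sn) = 94.1 / 118.71 = 0.7927 mol.
n(e⁻) = 2 × 0.7927 = 1.585 mol.
Q = n(e⁻)·F = 1.585 × 96485 = 153000 C.
I = Q/t = 153000 / 14040 s = 10.9 A.

10.9 A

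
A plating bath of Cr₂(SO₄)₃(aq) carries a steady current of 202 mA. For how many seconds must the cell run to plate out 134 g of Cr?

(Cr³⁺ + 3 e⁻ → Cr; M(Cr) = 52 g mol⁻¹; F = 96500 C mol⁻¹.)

n(Cr) = m/M = 134 / 52 = 2.577 mol.
Each Cr atom requires 3 electrons, so n(e⁻) = 3 × 2.577 = 7.731 mol.
Q = n(e⁻)·F = 7.731 × 96500 = 746000 C.
t = Q/I = 746000 / 0.2020 A = 3693000 s.

3.69 × 10⁶ s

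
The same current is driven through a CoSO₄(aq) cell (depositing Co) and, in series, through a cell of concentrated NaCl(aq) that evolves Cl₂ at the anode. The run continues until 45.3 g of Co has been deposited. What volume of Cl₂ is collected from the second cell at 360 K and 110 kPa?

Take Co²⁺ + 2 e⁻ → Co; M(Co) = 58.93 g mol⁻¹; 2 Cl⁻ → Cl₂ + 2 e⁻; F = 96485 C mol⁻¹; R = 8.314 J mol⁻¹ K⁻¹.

n(Co) = 45.3 / 58.93 = 0.7687 mol, so n(e⁻) = 2 × 0.7687 = 1.537 mol.
The cells are in series, so the same 1.537 mol of electrons passes through the second cell.
2 Cl⁻ → Cl₂ + 2 e⁻ — 2 mol e⁻ per mol Cl₂, so n(Cl₂) = 1.537/2 = 0.7687 mol.
V = nRT/P = (0.7687 × 8.314 × 360) / (110 × 10³) = 0.0209 m³ = 20.9 L.

20.9 L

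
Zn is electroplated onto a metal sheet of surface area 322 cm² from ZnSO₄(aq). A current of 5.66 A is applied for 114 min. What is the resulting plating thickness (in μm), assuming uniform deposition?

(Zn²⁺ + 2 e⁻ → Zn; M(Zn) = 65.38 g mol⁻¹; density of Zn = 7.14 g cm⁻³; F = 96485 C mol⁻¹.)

57.1 μm

Q = I·t = 5.660 × 6840.0 = 38710 C; n(e⁻) = 0.4012 mol.
n(Zn) = n(e⁻)/2 = 0.2006 mol, so m = 0.2006 × 65.38 = 13.12 g.
Volume = m/ρ = 13.12 / 7.14 = 1.837 cm³.
Thickness = V/A = 1.837 / 322 = 0.00571 cm = 57.1 μm.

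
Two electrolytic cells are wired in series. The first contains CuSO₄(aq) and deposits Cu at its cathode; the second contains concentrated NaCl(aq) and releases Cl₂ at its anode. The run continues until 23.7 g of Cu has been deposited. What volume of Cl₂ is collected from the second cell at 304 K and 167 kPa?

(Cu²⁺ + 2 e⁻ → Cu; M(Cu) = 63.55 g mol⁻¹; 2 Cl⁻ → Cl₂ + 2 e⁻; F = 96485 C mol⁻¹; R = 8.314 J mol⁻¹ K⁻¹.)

5.64 L

n(Cu) = 23.7 / 63.55 = 0.3729 mol, so n(e⁻) = 2 × 0.3729 = 0.7459 mol.
The cells are in series, so the same 0.7459 mol of electrons passes through the second cell.
2 Cl⁻ → Cl₂ + 2 e⁻ — 2 mol e⁻ per mol Cl₂, so n(Cl₂) = 0.7459/2 = 0.3729 mol.
V = nRT/P = (0.3729 × 8.314 × 304) / (167 × 10³) = 0.00564 m³ = 5.64 L.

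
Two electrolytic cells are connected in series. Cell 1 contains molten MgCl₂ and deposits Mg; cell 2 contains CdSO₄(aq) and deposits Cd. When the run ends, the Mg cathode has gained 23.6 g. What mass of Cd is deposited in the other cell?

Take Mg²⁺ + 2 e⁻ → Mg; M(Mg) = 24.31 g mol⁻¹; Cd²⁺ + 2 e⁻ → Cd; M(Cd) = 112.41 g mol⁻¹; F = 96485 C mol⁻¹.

109 g

n(Mg) = 23.6 / 24.31 = 0.9708 mol.
Since Mg²⁺ + 2 e⁻ → Mg, n(e⁻) passed = 2 × 0.9708 = 1.942 mol.
Cells in series carry the same charge, so the same 1.942 mol of electrons passes through cell 2.
Cd²⁺ + 2 e⁻ → Cd, so n(Cd) = 1.942 / 2 = 0.9708 mol.
m(Cd) = 0.9708 × 112.41 = 109 g.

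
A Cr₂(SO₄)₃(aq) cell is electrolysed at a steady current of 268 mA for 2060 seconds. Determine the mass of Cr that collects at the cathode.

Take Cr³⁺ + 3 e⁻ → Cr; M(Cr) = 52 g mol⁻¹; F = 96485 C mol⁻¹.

0.0992 g

Q = I·t = 0.2680 A × 2060.0 s = 552.1 C.
n(e⁻) = Q/F = 552.1 / 96485 = 0.005722 mol.
Cr³⁺ + 3 e⁻ → Cr, so n(Cr) = n(e⁻)/3 = 0.001907 mol.
m = n·M = 0.001907 × 52 = 0.0992 g.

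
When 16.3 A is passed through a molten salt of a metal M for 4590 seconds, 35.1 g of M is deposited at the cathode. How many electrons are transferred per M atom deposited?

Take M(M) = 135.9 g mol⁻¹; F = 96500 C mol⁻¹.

3

Q = I·t = 16.30 A × 4590.0 s = 74820 C, so n(e⁻) = 74820/96500 = 0.7753 mol.
n(M) deposited = 35.1 / 135.9 = 0.2583 mol.
Electrons per atom = n(e⁻)/n(M) = 0.7753 / 0.2583 = 3.00 ≈ 3, so the ion is M³⁺.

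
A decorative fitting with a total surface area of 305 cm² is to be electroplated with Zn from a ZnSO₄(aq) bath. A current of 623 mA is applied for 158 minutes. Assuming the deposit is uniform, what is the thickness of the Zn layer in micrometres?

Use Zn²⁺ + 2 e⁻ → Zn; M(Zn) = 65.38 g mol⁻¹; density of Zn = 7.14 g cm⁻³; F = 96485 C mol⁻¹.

9.19 μm

Q = I·t = 0.6230 × 9480.0 = 5906 C; n(e⁻) = 0.06121 mol.
n(Zn) = n(e⁻)/2 = 0.03061 mol, so m = 0.03061 × 65.38 = 2.001 g.
Volume = m/ρ = 2.001 / 7.14 = 0.2803 cm³.
Thickness = V/A = 0.2803 / 305 = 9.19 × 10⁻⁴ cm = 9.19 μm.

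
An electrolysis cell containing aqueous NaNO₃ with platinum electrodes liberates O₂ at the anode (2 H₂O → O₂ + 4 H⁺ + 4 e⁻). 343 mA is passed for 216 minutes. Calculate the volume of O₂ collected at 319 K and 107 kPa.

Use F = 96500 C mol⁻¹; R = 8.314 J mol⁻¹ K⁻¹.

0.285 L

Q = I·t = 0.3430 A × 12960 s = 4445 C.
n(e⁻) = Q/F = 4445 / 96500 = 0.04607 mol.
4 electrons are transferred per O₂ molecule, so n(O₂) = 0.04607 / 4 = 0.01152 mol.
V = nRT/P = (0.01152 × 8.314 × 319) / (107 × 10³ Pa) = 2.85 × 10⁻⁴ m³ = 0.285 L.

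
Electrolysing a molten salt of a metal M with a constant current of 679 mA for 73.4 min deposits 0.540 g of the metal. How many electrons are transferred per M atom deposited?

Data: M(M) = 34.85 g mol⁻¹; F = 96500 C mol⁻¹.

Q = I·t = 0.6790 A × 4404.0 s = 2990 C, so n(e⁻) = 2990/96500 = 0.03099 mol.
n(M) deposited = 0.540 / 34.85 = 0.01549 mol.
Electrons per atom = n(e⁻)/n(M) = 0.03099 / 0.01549 = 2.00 ≈ 2, so the ion is M²⁺.

2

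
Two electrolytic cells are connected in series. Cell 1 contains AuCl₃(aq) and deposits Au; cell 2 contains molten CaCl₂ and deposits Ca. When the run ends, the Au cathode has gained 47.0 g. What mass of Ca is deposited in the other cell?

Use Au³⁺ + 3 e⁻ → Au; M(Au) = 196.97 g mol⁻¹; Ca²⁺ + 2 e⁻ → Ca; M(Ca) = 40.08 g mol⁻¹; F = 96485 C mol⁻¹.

n(Au) = 47.0 / 196.97 = 0.2386 mol.
Since Au³⁺ + 3 e⁻ → Au, n(e⁻) passed = 3 × 0.2386 = 0.7158 mol.
Cells in series carry the same charge, so the same 0.7158 mol of electrons passes through cell 2.
Ca²⁺ + 2 e⁻ → Ca, so n(Ca) = 0.7158 / 2 = 0.3579 mol.
m(Ca) = 0.3579 × 40.08 = 14.3 g.

14.3 g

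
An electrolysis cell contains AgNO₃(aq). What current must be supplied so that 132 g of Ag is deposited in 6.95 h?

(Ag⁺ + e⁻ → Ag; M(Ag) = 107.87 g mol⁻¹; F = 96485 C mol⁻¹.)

4.72 A

n(Ag) = 132 / 107.87 = 1.224 mol.
n(e⁻) = 1 × 1.224 = 1.224 mol.
Q = n(e⁻)·F = 1.224 × 96485 = 118100 C.
I = Q/t = 118100 / 25020 s = 4.72 A.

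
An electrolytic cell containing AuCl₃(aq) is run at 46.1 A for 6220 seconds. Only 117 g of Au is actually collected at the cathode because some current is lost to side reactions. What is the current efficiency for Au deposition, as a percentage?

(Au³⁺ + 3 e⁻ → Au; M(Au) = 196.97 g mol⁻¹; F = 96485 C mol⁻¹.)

Q = I·t = 46.10 × 6220.0 = 286700 C; n(e⁻) = 286700/96485 = 2.972 mol.
Theoretical n(Au) = n(e⁻)/3 = 0.9906 mol, i.e. m_theo = 0.9906 × 196.97 = 195.1 g.
Efficiency = m_actual / m_theo = 117 / 195.1 = 60.0 %.

60.0 %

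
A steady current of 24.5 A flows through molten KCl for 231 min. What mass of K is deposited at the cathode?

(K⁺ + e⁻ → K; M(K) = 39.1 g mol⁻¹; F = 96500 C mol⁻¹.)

138 g

Q = I·t = 24.50 A × 13860 s = 339600 C.
n(e⁻) = Q/F = 339600 / 96500 = 3.519 mol.
K⁺ + e⁻ → K, so n(K) = n(e⁻)/1 = 3.519 mol.
m = n·M = 3.519 × 39.1 = 138 g.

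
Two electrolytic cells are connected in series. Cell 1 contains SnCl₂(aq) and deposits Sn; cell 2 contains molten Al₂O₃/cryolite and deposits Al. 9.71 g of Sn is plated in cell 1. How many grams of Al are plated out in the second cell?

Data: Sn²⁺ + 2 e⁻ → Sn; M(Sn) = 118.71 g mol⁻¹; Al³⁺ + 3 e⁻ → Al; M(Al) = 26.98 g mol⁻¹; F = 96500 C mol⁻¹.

n(Sn) = 9.71 / 118.71 = 0.08180 mol.
Since Sn²⁺ + 2 e⁻ → Sn, n(e⁻) passed = 2 × 0.08180 = 0.1636 mol.
Cells in series carry the same charge, so the same 0.1636 mol of electrons passes through cell 2.
Al³⁺ + 3 e⁻ → Al, so n(Al) = 0.1636 / 3 = 0.05453 mol.
m(Al) = 0.05453 × 26.98 = 1.47 g.

1.47 g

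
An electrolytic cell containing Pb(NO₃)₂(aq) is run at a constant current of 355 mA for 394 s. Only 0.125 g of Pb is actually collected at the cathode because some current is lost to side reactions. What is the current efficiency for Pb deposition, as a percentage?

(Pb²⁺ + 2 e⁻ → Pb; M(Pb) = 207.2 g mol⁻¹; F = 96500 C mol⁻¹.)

83.2 %

Q = I·t = 0.3550 × 394.00 = 139.9 C; n(e⁻) = 139.9/96500 = 0.001449 mol.
Theoretical n(Pb) = n(e⁻)/2 = 0.0007247 mol, i.e. m_theo = 0.0007247 × 207.2 = 0.1502 g.
Efficiency = m_actual / m_theo = 0.125 / 0.1502 = 83.2 %.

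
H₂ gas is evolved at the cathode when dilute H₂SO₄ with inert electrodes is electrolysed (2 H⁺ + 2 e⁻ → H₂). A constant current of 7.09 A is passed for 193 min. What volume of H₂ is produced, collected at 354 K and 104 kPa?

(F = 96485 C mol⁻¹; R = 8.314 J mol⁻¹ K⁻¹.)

12.0 L

Q = I·t = 7.090 A × 11580 s = 82100 C.
n(e⁻) = Q/F = 82100 / 96485 = 0.8509 mol.
2 electrons are transferred per H₂ molecule, so n(H₂) = 0.8509 / 2 = 0.4255 mol.
V = nRT/P = (0.4255 × 8.314 × 354) / (104 × 10³ Pa) = 0.0120 m³ = 12.0 L.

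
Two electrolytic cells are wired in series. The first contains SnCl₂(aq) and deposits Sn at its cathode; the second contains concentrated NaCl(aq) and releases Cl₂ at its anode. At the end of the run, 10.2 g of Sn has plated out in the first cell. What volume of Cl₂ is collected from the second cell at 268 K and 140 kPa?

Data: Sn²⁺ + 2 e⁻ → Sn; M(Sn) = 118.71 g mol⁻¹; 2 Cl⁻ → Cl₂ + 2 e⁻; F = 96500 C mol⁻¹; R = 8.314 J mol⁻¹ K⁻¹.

1.37 L

n(Sn) = 10.2 / 118.71 = 0.08592 mol, so n(e⁻) = 2 × 0.08592 = 0.1718 mol.
The cells are in series, so the same 0.1718 mol of electrons passes through the second cell.
2 Cl⁻ → Cl₂ + 2 e⁻ — 2 mol e⁻ per mol Cl₂, so n(Cl₂) = 0.1718/2 = 0.08592 mol.
V = nRT/P = (0.08592 × 8.314 × 268) / (140 × 10³) = 0.00137 m³ = 1.37 L.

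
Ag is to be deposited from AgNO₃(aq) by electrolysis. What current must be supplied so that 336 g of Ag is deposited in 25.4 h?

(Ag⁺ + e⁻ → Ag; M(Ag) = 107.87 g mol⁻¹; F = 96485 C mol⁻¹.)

3.29 A

n(Ag) = 336 / 107.87 = 3.115 mol.
n(e⁻) = 1 × 3.115 = 3.115 mol.
Q = n(e⁻)·F = 3.115 × 96485 = 300500 C.
I = Q/t = 300500 / 91440 s = 3.29 A.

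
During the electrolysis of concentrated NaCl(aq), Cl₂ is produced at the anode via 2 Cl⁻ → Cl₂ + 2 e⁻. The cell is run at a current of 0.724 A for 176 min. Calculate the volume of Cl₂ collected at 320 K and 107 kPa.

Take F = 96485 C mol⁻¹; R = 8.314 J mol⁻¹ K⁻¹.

Q = I·t = 0.7240 A × 10560 s = 7645 C.
n(e⁻) = Q/F = 7645 / 96485 = 0.07924 mol.
2 electrons are transferred per Cl₂ molecule, so n(Cl₂) = 0.07924 / 2 = 0.03962 mol.
V = nRT/P = (0.03962 × 8.314 × 320) / (107 × 10³ Pa) = 9.85 × 10⁻⁴ m³ = 0.985 L.

0.985 L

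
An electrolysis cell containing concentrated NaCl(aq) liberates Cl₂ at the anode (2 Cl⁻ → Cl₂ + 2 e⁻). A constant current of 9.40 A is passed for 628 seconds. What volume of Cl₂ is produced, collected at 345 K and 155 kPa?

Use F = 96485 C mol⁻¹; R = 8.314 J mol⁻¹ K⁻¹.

Q = I·t = 9.400 A × 628.00 s = 5903 C.
n(e⁻) = Q/F = 5903 / 96485 = 0.06118 mol.
2 electrons are transferred per Cl₂ molecule, so n(Cl₂) = 0.06118 / 2 = 0.03059 mol.
V = nRT/P = (0.03059 × 8.314 × 345) / (155 × 10³ Pa) = 5.66 × 10⁻⁴ m³ = 0.566 L.

0.566 L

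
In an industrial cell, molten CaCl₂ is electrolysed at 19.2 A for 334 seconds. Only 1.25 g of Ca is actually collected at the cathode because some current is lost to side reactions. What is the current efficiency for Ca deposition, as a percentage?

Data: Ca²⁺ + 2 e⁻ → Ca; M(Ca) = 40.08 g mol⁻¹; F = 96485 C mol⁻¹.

93.8 %

Q = I·t = 19.20 × 334.00 = 6413 C; n(e⁻) = 6413/96485 = 0.06646 mol.
Theoretical n(Ca) = n(e⁻)/2 = 0.03323 mol, i.e. m_theo = 0.03323 × 40.08 = 1.332 g.
Efficiency = m_actual / m_theo = 1.25 / 1.332 = 93.8 %.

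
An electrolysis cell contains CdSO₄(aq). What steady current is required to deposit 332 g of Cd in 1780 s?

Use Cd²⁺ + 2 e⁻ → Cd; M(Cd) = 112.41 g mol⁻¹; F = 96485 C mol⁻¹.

n(Cd) = 332 / 112.41 = 2.953 mol.
n(e⁻) = 2 × 2.953 = 5.907 mol.
Q = n(e⁻)·F = 5.907 × 96485 = 569900 C.
I = Q/t = 569900 / 1780.0 s = 320 A.

320 A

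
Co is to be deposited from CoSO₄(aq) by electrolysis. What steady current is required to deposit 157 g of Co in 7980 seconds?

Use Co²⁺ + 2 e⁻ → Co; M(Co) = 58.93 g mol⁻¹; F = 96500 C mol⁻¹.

n(Co) = 157 / 58.93 = 2.664 mol.
n(e⁻) = 2 × 2.664 = 5.328 mol.
Q = n(e⁻)·F = 5.328 × 96500 = 514200 C.
I = Q/t = 514200 / 7980.0 s = 64.4 A.

64.4 A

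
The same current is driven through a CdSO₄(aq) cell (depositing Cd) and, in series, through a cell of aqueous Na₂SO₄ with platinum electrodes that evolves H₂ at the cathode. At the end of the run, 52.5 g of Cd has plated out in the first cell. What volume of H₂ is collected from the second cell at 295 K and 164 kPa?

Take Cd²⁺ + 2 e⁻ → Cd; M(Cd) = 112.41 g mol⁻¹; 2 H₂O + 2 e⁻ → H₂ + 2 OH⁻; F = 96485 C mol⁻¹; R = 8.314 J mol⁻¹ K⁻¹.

6.98 L

n(Cd) = 52.5 / 112.41 = 0.4670 mol, so n(e⁻) = 2 × 0.4670 = 0.9341 mol.
The cells are in series, so the same 0.9341 mol of electrons passes through the second cell.
2 H₂O + 2 e⁻ → H₂ + 2 OH⁻ — 2 mol e⁻ per mol H₂, so n(H₂) = 0.9341/2 = 0.4670 mol.
V = nRT/P = (0.4670 × 8.314 × 295) / (164 × 10³) = 0.00698 m³ = 6.98 L.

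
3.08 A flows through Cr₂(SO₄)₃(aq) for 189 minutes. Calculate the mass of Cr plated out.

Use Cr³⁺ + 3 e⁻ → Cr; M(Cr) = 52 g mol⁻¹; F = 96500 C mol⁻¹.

6.27 g

Q = I·t = 3.080 A × 11340 s = 34930 C.
n(e⁻) = Q/F = 34930 / 96500 = 0.3619 mol.
Cr³⁺ + 3 e⁻ → Cr, so n(Cr) = n(e⁻)/3 = 0.1206 mol.
m = n·M = 0.1206 × 52 = 6.27 g.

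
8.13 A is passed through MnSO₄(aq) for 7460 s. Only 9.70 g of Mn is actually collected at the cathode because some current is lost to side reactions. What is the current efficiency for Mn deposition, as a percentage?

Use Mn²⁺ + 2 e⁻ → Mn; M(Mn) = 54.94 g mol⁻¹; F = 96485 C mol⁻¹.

56.2 %

Q = I·t = 8.130 × 7460.0 = 60650 C; n(e⁻) = 60650/96485 = 0.6286 mol.
Theoretical n(Mn) = n(e⁻)/2 = 0.3143 mol, i.e. m_theo = 0.3143 × 54.94 = 17.27 g.
Efficiency = m_actual / m_theo = 9.70 / 17.27 = 56.2 %.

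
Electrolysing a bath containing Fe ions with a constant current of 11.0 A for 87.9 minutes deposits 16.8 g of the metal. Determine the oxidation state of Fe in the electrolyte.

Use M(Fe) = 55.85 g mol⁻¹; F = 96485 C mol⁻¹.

Q = I·t = 11.00 A × 5274.0 s = 58010 C, so n(e⁻) = 58010/96485 = 0.6013 mol.
n(Fe) deposited = 16.8 / 55.85 = 0.3008 mol.
Electrons per atom = n(e⁻)/n(Fe) = 0.6013 / 0.3008 = 2.00 ≈ 2, so the ion is Fe²⁺.

+2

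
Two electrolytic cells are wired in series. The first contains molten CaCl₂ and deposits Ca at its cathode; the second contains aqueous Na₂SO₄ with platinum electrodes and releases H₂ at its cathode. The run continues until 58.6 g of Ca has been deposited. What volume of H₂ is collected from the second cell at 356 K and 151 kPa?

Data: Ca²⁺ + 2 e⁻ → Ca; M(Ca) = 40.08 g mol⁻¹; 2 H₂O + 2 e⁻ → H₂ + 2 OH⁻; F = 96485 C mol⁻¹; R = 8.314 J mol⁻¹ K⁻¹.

n(Ca) = 58.6 / 40.08 = 1.462 mol, so n(e⁻) = 2 × 1.462 = 2.924 mol.
The cells are in series, so the same 2.924 mol of electrons passes through the second cell.
2 H₂O + 2 e⁻ → H₂ + 2 OH⁻ — 2 mol e⁻ per mol H₂, so n(H₂) = 2.924/2 = 1.462 mol.
V = nRT/P = (1.462 × 8.314 × 356) / (151 × 10³) = 0.0287 m³ = 28.7 L.

28.7 L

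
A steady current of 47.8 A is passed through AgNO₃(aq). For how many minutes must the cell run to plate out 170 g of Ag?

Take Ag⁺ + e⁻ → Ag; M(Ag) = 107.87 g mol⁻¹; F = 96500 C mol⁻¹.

53.0 min

n(Ag) = m/M = 170 / 107.87 = 1.576 mol.
Each Ag atom requires 1 electron, so n(e⁻) = 1 × 1.576 = 1.576 mol.
Q = n(e⁻)·F = 1.576 × 96500 = 152100 C.
t = Q/I = 152100 / 47.80 A = 3182 s = 53.0 min.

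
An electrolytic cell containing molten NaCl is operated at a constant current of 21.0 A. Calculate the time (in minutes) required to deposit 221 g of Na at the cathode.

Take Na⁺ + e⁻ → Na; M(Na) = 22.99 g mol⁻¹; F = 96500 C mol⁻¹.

736 min

n(Na) = m/M = 221 / 22.99 = 9.613 mol.
Each Na atom requires 1 electron, so n(e⁻) = 1 × 9.613 = 9.613 mol.
Q = n(e⁻)·F = 9.613 × 96500 = 927600 C.
t = Q/I = 927600 / 21.00 A = 44170 s = 736 min.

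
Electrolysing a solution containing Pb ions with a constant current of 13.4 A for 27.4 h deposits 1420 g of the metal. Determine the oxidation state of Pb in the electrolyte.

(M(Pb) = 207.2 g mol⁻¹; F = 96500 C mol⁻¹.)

Q = I·t = 13.40 A × 98640 s = 1322000 C, so n(e⁻) = 1322000/96500 = 13.70 mol.
n(Pb) deposited = 1420 / 207.2 = 6.853 mol.
Electrons per atom = n(e⁻)/n(Pb) = 13.70 / 6.853 = 2.00 ≈ 2, so the ion is Pb²⁺.

+2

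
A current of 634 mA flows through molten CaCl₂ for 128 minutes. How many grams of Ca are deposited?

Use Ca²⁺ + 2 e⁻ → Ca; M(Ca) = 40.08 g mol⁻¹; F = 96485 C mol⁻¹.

Q = I·t = 0.6340 A × 7680.0 s = 4869 C.
n(e⁻) = Q/F = 4869 / 96485 = 0.05047 mol.
Ca²⁺ + 2 e⁻ → Ca, so n(Ca) = n(e⁻)/2 = 0.02523 mol.
m = n·M = 0.02523 × 40.08 = 1.01 g.

1.01 g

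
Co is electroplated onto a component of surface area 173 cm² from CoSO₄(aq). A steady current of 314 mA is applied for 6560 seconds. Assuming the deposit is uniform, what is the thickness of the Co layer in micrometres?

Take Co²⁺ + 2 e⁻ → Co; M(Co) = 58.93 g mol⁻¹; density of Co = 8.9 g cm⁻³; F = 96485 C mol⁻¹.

Q = I·t = 0.3140 × 6560.0 = 2060 C; n(e⁻) = 0.02135 mol.
n(Co) = n(e⁻)/2 = 0.01067 mol, so m = 0.01067 × 58.93 = 0.6290 g.
Volume = m/ρ = 0.6290 / 8.9 = 0.07068 cm³.
Thickness = V/A = 0.07068 / 173 = 4.09 × 10⁻⁴ cm = 4.09 μm.

4.09 μm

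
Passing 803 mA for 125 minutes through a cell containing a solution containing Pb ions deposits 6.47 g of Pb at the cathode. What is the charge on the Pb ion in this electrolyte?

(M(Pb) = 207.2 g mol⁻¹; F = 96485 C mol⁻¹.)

Q = I·t = 0.8030 A × 7500.0 s = 6022 C, so n(e⁻) = 6022/96485 = 0.06242 mol.
n(Pb) deposited = 6.47 / 207.2 = 0.03123 mol.
Electrons per atom = n(e⁻)/n(Pb) = 0.06242 / 0.03123 = 2.00 ≈ 2, so the ion is Pb²⁺.

+2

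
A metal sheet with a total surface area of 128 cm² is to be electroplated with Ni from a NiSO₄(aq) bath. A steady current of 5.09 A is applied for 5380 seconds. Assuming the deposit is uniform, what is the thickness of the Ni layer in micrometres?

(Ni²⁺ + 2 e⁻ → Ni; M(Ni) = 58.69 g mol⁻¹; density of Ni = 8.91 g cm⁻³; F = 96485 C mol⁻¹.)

Q = I·t = 5.090 × 5380.0 = 27380 C; n(e⁻) = 0.2838 mol.
n(Ni) = n(e⁻)/2 = 0.1419 mol, so m = 0.1419 × 58.69 = 8.329 g.
Volume = m/ρ = 8.329 / 8.91 = 0.9348 cm³.
Thickness = V/A = 0.9348 / 128 = 0.00730 cm = 73.0 μm.

73.0 μm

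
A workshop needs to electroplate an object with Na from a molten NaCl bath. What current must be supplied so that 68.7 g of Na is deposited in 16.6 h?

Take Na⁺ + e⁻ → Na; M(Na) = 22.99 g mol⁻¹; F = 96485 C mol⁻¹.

n(Na) = 68.7 / 22.99 = 2.988 mol.
n(e⁻) = 1 × 2.988 = 2.988 mol.
Q = n(e⁻)·F = 2.988 × 96485 = 288300 C.
I = Q/t = 288300 / 59760 s = 4.82 A.

4.82 A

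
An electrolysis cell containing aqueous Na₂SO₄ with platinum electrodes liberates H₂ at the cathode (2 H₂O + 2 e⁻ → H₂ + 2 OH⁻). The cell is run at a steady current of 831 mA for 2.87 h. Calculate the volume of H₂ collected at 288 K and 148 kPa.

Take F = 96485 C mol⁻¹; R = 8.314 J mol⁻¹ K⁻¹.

0.720 L

Q = I·t = 0.8310 A × 10332 s = 8586 C.
n(e⁻) = Q/F = 8586 / 96485 = 0.08899 mol.
2 electrons are transferred per H₂ molecule, so n(H₂) = 0.08899 / 2 = 0.04449 mol.
V = nRT/P = (0.04449 × 8.314 × 288) / (148 × 10³ Pa) = 7.20 × 10⁻⁴ m³ = 0.720 L.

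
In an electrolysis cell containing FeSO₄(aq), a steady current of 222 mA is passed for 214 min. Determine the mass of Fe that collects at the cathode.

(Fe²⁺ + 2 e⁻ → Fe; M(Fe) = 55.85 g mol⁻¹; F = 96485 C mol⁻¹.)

Q = I·t = 0.2220 A × 12840 s = 2850 C.
n(e⁻) = Q/F = 2850 / 96485 = 0.02954 mol.
Fe²⁺ + 2 e⁻ → Fe, so n(Fe) = n(e⁻)/2 = 0.01477 mol.
m = n·M = 0.01477 × 55.85 = 0.825 g.

0.825 g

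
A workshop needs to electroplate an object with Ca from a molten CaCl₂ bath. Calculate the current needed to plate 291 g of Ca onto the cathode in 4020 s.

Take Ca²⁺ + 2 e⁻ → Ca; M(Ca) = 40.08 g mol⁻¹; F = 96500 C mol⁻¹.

n(Ca) = 291 / 40.08 = 7.260 mol.
n(e⁻) = 2 × 7.260 = 14.52 mol.
Q = n(e⁻)·F = 14.52 × 96500 = 1401000 C.
I = Q/t = 1401000 / 4020.0 s = 349 A.

349 A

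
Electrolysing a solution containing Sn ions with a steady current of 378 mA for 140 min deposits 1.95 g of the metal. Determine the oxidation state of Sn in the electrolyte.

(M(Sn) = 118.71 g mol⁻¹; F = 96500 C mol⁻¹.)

Q = I·t = 0.3780 A × 8400.0 s = 3175 C, so n(e⁻) = 3175/96500 = 0.03290 mol.
n(Sn) deposited = 1.95 / 118.71 = 0.01643 mol.
Electrons per atom = n(e⁻)/n(Sn) = 0.03290 / 0.01643 = 2.00 ≈ 2, so the ion is Sn²⁺.

+2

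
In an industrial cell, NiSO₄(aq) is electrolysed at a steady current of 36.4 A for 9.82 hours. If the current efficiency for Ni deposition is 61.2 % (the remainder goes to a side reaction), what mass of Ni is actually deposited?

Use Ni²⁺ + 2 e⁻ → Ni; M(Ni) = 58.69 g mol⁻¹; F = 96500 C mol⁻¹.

239 g

Q = I·t = 36.40 × 35352 = 1287000 C.
n(e⁻) = 1287000/96500 = 13.33 mol; theoretically n(Ni) = 13.33/2 = 6.667 mol, m_theo = 391.3 g.
At 61.2 % efficiency, m_actual = 0.612 × 391.3 = 239 g.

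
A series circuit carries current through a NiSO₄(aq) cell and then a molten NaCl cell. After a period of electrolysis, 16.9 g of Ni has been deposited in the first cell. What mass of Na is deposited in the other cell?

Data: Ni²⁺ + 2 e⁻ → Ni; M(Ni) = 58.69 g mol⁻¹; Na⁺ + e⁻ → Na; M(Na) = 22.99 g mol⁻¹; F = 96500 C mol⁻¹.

n(Ni) = 16.9 / 58.69 = 0.2880 mol.
Since Ni²⁺ + 2 e⁻ → Ni, n(e⁻) passed = 2 × 0.2880 = 0.5759 mol.
Cells in series carry the same charge, so the same 0.5759 mol of electrons passes through cell 2.
Na⁺ + e⁻ → Na, so n(Na) = 0.5759 / 1 = 0.5759 mol.
m(Na) = 0.5759 × 22.99 = 13.2 g.

13.2 g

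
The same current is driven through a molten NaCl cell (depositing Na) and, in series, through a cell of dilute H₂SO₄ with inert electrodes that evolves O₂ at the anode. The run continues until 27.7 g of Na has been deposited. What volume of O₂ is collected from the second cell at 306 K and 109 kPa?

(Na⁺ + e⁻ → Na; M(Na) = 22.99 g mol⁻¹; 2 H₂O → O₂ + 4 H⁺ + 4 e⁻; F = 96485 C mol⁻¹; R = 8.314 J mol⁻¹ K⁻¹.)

7.03 L

n(Na) = 27.7 / 22.99 = 1.205 mol, so n(e⁻) = 1 × 1.205 = 1.205 mol.
The cells are in series, so the same 1.205 mol of electrons passes through the second cell.
2 H₂O → O₂ + 4 H⁺ + 4 e⁻ — 4 mol e⁻ per mol O₂, so n(O₂) = 1.205/4 = 0.3012 mol.
V = nRT/P = (0.3012 × 8.314 × 306) / (109 × 10³) = 0.00703 m³ = 7.03 L.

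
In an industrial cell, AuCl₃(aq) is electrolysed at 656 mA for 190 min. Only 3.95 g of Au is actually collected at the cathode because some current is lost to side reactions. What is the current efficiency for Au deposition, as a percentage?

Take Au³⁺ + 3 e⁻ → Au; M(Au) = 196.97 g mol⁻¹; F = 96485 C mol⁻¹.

Q = I·t = 0.6560 × 11400 = 7478 C; n(e⁻) = 7478/96485 = 0.07751 mol.
Theoretical n(Au) = n(e⁻)/3 = 0.02584 mol, i.e. m_theo = 0.02584 × 196.97 = 5.089 g.
Efficiency = m_actual / m_theo = 3.95 / 5.089 = 77.6 %.

77.6 %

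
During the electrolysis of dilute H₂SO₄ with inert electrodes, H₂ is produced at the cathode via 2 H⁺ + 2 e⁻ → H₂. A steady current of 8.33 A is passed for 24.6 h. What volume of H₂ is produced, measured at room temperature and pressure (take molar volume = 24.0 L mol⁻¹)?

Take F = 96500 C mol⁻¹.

91.7 L

Q = I·t = 8.330 A × 88560 s = 737700 C.
n(e⁻) = Q/F = 737700 / 96500 = 7.645 mol.
2 electrons are transferred per H₂ molecule, so n(H₂) = 7.645 / 2 = 3.822 mol.
V = n × V_m = 3.822 × 24.0 = 91.7 L.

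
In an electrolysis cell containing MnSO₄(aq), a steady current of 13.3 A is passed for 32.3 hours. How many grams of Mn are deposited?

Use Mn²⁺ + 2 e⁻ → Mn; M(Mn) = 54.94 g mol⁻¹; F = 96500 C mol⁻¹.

Q = I·t = 13.30 A × 116280 s = 1547000 C.
n(e⁻) = Q/F = 1547000 / 96500 = 16.03 mol.
Mn²⁺ + 2 e⁻ → Mn, so n(Mn) = n(e⁻)/2 = 8.013 mol.
m = n·M = 8.013 × 54.94 = 440 g.

440 g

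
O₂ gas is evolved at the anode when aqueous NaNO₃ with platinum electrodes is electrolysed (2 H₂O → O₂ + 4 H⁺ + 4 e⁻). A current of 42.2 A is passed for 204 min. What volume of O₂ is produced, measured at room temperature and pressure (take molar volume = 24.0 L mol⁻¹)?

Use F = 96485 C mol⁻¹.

Q = I·t = 42.20 A × 12240 s = 516500 C.
n(e⁻) = Q/F = 516500 / 96485 = 5.353 mol.
4 electrons are transferred per O₂ molecule, so n(O₂) = 5.353 / 4 = 1.338 mol.
V = n × V_m = 1.338 × 24.0 = 32.1 L.

32.1 L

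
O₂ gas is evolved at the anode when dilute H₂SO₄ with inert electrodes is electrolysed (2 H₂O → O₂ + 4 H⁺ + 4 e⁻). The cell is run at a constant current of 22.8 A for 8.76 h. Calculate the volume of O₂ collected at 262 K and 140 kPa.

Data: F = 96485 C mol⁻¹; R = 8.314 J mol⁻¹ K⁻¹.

Q = I·t = 22.80 A × 31536 s = 719000 C.
n(e⁻) = Q/F = 719000 / 96485 = 7.452 mol.
4 electrons are transferred per O₂ molecule, so n(O₂) = 7.452 / 4 = 1.863 mol.
V = nRT/P = (1.863 × 8.314 × 262) / (140 × 10³ Pa) = 0.0290 m³ = 29.0 L.

29.0 L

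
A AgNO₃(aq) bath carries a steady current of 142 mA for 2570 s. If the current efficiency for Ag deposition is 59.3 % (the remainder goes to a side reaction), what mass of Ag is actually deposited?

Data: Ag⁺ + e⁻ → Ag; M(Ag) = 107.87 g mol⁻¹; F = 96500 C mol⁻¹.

Q = I·t = 0.1420 × 2570.0 = 364.9 C.
n(e⁻) = 364.9/96500 = 0.003782 mol; theoretically n(Ag) = 0.003782/1 = 0.003782 mol, m_theo = 0.4079 g.
At 59.3 % efficiency, m_actual = 0.593 × 0.4079 = 0.242 g.

0.242 g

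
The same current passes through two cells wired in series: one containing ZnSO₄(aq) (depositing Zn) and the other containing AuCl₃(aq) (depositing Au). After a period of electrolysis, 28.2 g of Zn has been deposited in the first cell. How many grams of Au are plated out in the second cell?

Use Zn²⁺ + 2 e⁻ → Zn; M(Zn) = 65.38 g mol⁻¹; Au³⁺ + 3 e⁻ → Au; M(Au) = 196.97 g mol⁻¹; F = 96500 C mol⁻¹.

56.6 g

n(Zn) = 28.2 / 65.38 = 0.4313 mol.
Since Zn²⁺ + 2 e⁻ → Zn, n(e⁻) passed = 2 × 0.4313 = 0.8626 mol.
Cells in series carry the same charge, so the same 0.8626 mol of electrons passes through cell 2.
Au³⁺ + 3 e⁻ → Au, so n(Au) = 0.8626 / 3 = 0.2875 mol.
m(Au) = 0.2875 × 196.97 = 56.6 g.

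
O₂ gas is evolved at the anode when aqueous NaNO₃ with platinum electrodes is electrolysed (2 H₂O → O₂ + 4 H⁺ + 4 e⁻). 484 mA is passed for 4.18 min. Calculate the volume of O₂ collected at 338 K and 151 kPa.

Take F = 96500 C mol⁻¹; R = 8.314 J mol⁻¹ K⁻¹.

Q = I·t = 0.4840 A × 250.80 s = 121.4 C.
n(e⁻) = Q/F = 121.4 / 96500 = 0.001258 mol.
4 electrons are transferred per O₂ molecule, so n(O₂) = 0.001258 / 4 = 0.0003145 mol.
V = nRT/P = (0.0003145 × 8.314 × 338) / (151 × 10³ Pa) = 5.85 × 10⁻⁶ m³ = 0.00585 L.

0.00585 L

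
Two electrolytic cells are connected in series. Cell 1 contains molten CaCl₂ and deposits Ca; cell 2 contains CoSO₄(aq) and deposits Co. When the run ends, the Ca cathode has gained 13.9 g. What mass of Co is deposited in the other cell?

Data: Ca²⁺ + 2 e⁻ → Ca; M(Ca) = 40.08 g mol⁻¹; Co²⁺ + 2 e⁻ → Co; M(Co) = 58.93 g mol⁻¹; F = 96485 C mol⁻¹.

n(Ca) = 13.9 / 40.08 = 0.3468 mol.
Since Ca²⁺ + 2 e⁻ → Ca, n(e⁻) passed = 2 × 0.3468 = 0.6936 mol.
Cells in series carry the same charge, so the same 0.6936 mol of electrons passes through cell 2.
Co²⁺ + 2 e⁻ → Co, so n(Co) = 0.6936 / 2 = 0.3468 mol.
m(Co) = 0.3468 × 58.93 = 20.4 g.

20.4 g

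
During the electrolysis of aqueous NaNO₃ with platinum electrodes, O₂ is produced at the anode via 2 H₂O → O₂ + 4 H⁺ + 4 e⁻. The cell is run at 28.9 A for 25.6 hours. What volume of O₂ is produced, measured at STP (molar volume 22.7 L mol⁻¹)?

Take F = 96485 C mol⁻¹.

Q = I·t = 28.90 A × 92160 s = 2663000 C.
n(e⁻) = Q/F = 2663000 / 96485 = 27.60 mol.
4 electrons are transferred per O₂ molecule, so n(O₂) = 27.60 / 4 = 6.901 mol.
V = n × V_m = 6.901 × 22.7 = 157 L.

157 L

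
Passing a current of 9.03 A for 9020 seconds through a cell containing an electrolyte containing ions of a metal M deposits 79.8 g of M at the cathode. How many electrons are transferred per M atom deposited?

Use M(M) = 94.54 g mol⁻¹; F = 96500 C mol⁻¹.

Q = I·t = 9.030 A × 9020.0 s = 81450 C, so n(e⁻) = 81450/96500 = 0.8440 mol.
n(M) deposited = 79.8 / 94.54 = 0.8441 mol.
Electrons per atom = n(e⁻)/n(M) = 0.8440 / 0.8441 = 1.00 ≈ 1, so the ion is M⁺.

1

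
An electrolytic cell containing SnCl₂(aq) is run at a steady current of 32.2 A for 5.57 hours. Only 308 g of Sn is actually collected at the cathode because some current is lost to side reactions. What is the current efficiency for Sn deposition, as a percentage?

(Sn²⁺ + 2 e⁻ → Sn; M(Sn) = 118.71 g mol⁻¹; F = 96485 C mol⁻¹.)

Q = I·t = 32.20 × 20052 = 645700 C; n(e⁻) = 645700/96485 = 6.692 mol.
Theoretical n(Sn) = n(e⁻)/2 = 3.346 mol, i.e. m_theo = 3.346 × 118.71 = 397.2 g.
Efficiency = m_actual / m_theo = 308 / 397.2 = 77.5 %.

77.5 %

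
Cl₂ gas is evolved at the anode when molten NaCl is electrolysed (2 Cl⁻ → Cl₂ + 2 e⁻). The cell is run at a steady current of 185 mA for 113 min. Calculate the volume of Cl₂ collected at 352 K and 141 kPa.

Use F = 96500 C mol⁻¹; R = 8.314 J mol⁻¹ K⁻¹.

Q = I·t = 0.1850 A × 6780.0 s = 1254 C.
n(e⁻) = Q/F = 1254 / 96500 = 0.01300 mol.
2 electrons are transferred per Cl₂ molecule, so n(Cl₂) = 0.01300 / 2 = 0.006499 mol.
V = nRT/P = (0.006499 × 8.314 × 352) / (141 × 10³ Pa) = 1.35 × 10⁻⁴ m³ = 0.135 L.

0.135 L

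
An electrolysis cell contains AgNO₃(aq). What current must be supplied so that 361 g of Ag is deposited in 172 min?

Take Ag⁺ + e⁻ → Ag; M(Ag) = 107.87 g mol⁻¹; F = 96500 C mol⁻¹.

31.3 A

n(Ag) = 361 / 107.87 = 3.347 mol.
n(e⁻) = 1 × 3.347 = 3.347 mol.
Q = n(e⁻)·F = 3.347 × 96500 = 322900 C.
I = Q/t = 322900 / 10320 s = 31.3 A.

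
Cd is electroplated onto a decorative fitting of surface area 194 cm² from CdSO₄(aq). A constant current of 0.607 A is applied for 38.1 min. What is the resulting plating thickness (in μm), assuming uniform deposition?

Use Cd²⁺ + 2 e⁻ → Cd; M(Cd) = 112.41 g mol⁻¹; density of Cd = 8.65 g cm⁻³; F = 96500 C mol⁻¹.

4.82 μm

Q = I·t = 0.6070 × 2286.0 = 1388 C; n(e⁻) = 0.01438 mol.
n(Cd) = n(e⁻)/2 = 0.007190 mol, so m = 0.007190 × 112.41 = 0.8082 g.
Volume = m/ρ = 0.8082 / 8.65 = 0.09343 cm³.
Thickness = V/A = 0.09343 / 194 = 4.82 × 10⁻⁴ cm = 4.82 μm.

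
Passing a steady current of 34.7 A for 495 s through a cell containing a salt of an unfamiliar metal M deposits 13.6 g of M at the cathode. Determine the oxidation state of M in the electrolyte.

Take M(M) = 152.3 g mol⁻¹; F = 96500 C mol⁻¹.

+2

Q = I·t = 34.70 A × 495.00 s = 17180 C, so n(e⁻) = 17180/96500 = 0.1780 mol.
n(M) deposited = 13.6 / 152.3 = 0.08930 mol.
Electrons per atom = n(e⁻)/n(M) = 0.1780 / 0.08930 = 1.99 ≈ 2, so the ion is M²⁺.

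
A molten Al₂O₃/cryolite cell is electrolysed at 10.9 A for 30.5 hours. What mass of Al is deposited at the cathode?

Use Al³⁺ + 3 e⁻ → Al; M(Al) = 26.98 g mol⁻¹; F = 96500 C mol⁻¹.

112 g

Q = I·t = 10.90 A × 109800 s = 1197000 C.
n(e⁻) = Q/F = 1197000 / 96500 = 12.40 mol.
Al³⁺ + 3 e⁻ → Al, so n(Al) = n(e⁻)/3 = 4.134 mol.
m = n·M = 4.134 × 26.98 = 112 g.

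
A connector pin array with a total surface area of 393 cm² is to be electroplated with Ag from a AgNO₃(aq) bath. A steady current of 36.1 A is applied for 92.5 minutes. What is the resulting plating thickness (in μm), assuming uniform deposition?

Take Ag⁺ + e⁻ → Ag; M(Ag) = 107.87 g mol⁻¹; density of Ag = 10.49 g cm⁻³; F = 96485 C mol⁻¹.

Q = I·t = 36.10 × 5550.0 = 200400 C; n(e⁻) = 2.077 mol.
n(Ag) = n(e⁻)/1 = 2.077 mol, so m = 2.077 × 107.87 = 224.0 g.
Volume = m/ρ = 224.0 / 10.49 = 21.35 cm³.
Thickness = V/A = 21.35 / 393 = 0.0543 cm = 543 μm.

543 μm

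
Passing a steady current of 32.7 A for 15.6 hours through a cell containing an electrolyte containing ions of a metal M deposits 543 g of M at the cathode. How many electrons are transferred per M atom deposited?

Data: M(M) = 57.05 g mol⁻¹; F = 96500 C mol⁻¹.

Q = I·t = 32.70 A × 56160 s = 1836000 C, so n(e⁻) = 1836000/96500 = 19.03 mol.
n(M) deposited = 543 / 57.05 = 9.518 mol.
Electrons per atom = n(e⁻)/n(M) = 19.03 / 9.518 = 2.00 ≈ 2, so the ion is M²⁺.

2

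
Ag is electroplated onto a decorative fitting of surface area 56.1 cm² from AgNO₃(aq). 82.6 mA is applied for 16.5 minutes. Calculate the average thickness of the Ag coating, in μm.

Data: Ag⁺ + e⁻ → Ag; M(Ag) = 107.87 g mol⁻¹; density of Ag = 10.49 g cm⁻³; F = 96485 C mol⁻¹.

1.55 μm

Q = I·t = 0.08260 × 990.00 = 81.77 C; n(e⁻) = 0.0008475 mol.
n(Ag) = n(e⁻)/1 = 0.0008475 mol, so m = 0.0008475 × 107.87 = 0.09142 g.
Volume = m/ρ = 0.09142 / 10.49 = 0.008715 cm³.
Thickness = V/A = 0.008715 / 56.1 = 1.55 × 10⁻⁴ cm = 1.55 μm.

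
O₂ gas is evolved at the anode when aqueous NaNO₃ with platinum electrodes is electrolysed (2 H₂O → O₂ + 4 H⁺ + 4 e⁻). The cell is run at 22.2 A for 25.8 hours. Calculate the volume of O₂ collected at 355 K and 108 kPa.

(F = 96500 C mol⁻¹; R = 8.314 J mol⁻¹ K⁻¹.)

Q = I·t = 22.20 A × 92880 s = 2062000 C.
n(e⁻) = Q/F = 2062000 / 96500 = 21.37 mol.
4 electrons are transferred per O₂ molecule, so n(O₂) = 21.37 / 4 = 5.342 mol.
V = nRT/P = (5.342 × 8.314 × 355) / (108 × 10³ Pa) = 0.146 m³ = 146 L.

146 L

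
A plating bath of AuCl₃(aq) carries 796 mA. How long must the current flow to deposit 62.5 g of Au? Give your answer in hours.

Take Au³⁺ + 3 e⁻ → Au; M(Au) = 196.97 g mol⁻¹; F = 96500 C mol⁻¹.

n(Au) = m/M = 62.5 / 196.97 = 0.3173 mol.
Each Au atom requires 3 electrons, so n(e⁻) = 3 × 0.3173 = 0.9519 mol.
Q = n(e⁻)·F = 0.9519 × 96500 = 91860 C.
t = Q/I = 91860 / 0.7960 A = 115400 s = 32.1 h.

32.1 h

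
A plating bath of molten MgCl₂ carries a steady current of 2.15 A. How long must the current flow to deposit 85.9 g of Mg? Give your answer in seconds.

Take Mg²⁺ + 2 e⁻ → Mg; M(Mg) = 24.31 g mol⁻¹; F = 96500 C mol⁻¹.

3.17 × 10⁵ s

n(Mg) = m/M = 85.9 / 24.31 = 3.534 mol.
Each Mg atom requires 2 electrons, so n(e⁻) = 2 × 3.534 = 7.067 mol.
Q = n(e⁻)·F = 7.067 × 96500 = 682000 C.
t = Q/I = 682000 / 2.150 A = 317200 s.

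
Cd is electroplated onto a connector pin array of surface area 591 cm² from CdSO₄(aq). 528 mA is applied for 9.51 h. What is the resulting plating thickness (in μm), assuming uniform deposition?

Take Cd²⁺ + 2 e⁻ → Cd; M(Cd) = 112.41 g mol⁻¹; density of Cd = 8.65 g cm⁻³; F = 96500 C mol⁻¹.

20.6 μm

Q = I·t = 0.5280 × 34236 = 18080 C; n(e⁻) = 0.1873 mol.
n(Cd) = n(e⁻)/2 = 0.09366 mol, so m = 0.09366 × 112.41 = 10.53 g.
Volume = m/ρ = 10.53 / 8.65 = 1.217 cm³.
Thickness = V/A = 1.217 / 591 = 0.00206 cm = 20.6 μm.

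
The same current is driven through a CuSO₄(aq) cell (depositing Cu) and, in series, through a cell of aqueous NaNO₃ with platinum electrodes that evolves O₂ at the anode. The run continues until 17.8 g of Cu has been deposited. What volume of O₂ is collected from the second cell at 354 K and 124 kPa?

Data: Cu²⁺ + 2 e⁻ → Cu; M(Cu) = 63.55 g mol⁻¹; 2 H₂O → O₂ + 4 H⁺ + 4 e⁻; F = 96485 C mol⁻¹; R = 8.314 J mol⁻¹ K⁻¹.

n(Cu) = 17.8 / 63.55 = 0.2801 mol, so n(e⁻) = 2 × 0.2801 = 0.5602 mol.
The cells are in series, so the same 0.5602 mol of electrons passes through the second cell.
2 H₂O → O₂ + 4 H⁺ + 4 e⁻ — 4 mol e⁻ per mol O₂, so n(O₂) = 0.5602/4 = 0.1400 mol.
V = nRT/P = (0.1400 × 8.314 × 354) / (124 × 10³) = 0.00332 m³ = 3.32 L.

3.32 L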